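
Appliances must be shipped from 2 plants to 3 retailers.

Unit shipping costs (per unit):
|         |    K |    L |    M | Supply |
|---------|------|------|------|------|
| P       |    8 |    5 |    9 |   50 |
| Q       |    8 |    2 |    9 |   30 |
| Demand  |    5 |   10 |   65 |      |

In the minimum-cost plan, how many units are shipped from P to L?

0

Optimal shipments:
  P–K: 5 × 8 = 40
  P–M: 45 × 9 = 405
  Q–L: 10 × 2 = 20
  Q–M: 20 × 9 = 180
Total cost = 645.
The route P→L is not used.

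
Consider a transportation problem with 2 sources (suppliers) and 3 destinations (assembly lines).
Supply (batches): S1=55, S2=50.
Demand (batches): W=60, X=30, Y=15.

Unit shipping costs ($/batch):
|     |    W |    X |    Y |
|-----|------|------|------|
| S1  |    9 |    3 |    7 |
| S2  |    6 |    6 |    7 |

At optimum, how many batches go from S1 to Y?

Solving gives:
  S1 to W: 10 × $9 = $90
  S1 to X: 30 × $3 = $90
  S1 to Y: 15 × $7 = $105
  S2 to W: 50 × $6 = $300
Total cost = $585.
So S1→Y carries 15 batches.

15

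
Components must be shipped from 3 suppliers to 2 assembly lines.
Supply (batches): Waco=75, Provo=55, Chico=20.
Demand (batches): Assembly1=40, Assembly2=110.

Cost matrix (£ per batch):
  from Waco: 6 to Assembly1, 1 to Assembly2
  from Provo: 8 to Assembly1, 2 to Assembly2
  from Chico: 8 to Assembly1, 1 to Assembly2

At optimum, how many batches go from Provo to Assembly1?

0

Solving gives:
  Waco to Assembly1: 40 batches
  Waco to Assembly2: 35 batches
  Provo to Assembly2: 55 batches
  Chico to Assembly2: 20 batches
Total cost = £405.
The route Provo→Assembly1 is not used.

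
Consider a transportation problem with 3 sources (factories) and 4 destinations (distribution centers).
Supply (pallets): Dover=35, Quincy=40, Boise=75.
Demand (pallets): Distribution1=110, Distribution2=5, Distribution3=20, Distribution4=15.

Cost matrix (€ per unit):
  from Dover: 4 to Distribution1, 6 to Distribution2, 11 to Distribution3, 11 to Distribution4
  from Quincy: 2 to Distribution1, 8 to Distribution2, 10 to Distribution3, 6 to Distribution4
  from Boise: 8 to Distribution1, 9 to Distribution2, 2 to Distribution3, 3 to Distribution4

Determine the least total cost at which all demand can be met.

630

One minimum-cost allocation:
  Dover–Distribution1: 35 × €4 = €140
  Quincy–Distribution1: 40 × €2 = €80
  Boise–Distribution1: 35 × €8 = €280
  Boise–Distribution2: 5 × €9 = €45
  Boise–Distribution3: 20 × €2 = €40
  Boise–Distribution4: 15 × €3 = €45
Total = 140 + 80 + 280 + 45 + 40 + 45 = €630.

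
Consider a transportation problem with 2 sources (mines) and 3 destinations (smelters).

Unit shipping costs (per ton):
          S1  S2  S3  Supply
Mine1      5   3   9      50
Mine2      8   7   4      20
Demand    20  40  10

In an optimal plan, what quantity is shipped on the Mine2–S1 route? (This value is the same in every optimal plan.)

Optimal shipments:
  Mine1–S1: 10 × 5 = 50
  Mine1–S2: 40 × 3 = 120
  Mine2–S1: 10 × 8 = 80
  Mine2–S3: 10 × 4 = 40
Total cost = 290.
So Mine2→S1 carries 10 tons.

10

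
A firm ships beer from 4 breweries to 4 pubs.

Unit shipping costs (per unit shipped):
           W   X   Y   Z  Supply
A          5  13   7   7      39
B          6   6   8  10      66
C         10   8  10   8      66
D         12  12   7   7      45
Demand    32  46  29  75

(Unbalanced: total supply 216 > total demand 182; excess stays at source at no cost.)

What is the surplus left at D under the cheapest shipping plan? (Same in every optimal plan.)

Minimum-cost shipments:
  A to W: 12 × 5 = 60
  A to Z: 27 × 7 = 189
  B to W: 20 × 6 = 120
  B to X: 46 × 6 = 276
  C to Z: 32 × 8 = 256
  D to Y: 29 × 7 = 203
  D to Z: 16 × 7 = 112
Total cost = 1216.
D ships 45 of its 45, leaving 0.

0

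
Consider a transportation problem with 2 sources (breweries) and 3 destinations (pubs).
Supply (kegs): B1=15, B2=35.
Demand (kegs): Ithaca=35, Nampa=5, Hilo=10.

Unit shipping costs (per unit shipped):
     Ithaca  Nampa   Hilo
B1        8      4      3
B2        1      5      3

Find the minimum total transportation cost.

85

One minimum-cost allocation:
  B1–Nampa: 5 × 4 = 20
  B1–Hilo: 10 × 3 = 30
  B2–Ithaca: 35 × 1 = 35
Total = 20 + 30 + 35 = 85.
(Supply check: B1 ships 15; B2 ships 35.)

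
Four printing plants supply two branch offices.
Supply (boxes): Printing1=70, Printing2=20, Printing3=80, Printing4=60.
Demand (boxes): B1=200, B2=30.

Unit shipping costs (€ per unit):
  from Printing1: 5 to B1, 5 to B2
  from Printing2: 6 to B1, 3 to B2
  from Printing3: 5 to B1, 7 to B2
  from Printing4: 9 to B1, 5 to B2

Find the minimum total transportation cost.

1290

Optimal allocation:
  Printing1–B1: 70 × €5 = €350
  Printing2–B1: 20 × €6 = €120
  Printing3–B1: 80 × €5 = €400
  Printing4–B1: 30 × €9 = €270
  Printing4–B2: 30 × €5 = €150
Total = 350 + 120 + 400 + 270 + 150 = €1290.
(Supply check: Printing1 ships 70; Printing2 ships 20; Printing3 ships 80; Printing4 ships 60.)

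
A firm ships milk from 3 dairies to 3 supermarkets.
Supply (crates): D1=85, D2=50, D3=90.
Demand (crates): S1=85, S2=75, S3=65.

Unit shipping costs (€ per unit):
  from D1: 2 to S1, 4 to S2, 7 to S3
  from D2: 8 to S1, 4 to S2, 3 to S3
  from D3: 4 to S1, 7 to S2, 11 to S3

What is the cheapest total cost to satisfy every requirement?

910

A cheapest plan:
  D1–S2: 70 × €4 = €280
  D1–S3: 15 × €7 = €105
  D2–S3: 50 × €3 = €150
  D3–S1: 85 × €4 = €340
  D3–S2: 5 × €7 = €35
Total = 280 + 105 + 150 + 340 + 35 = €910.
(Supply check: D1 ships 85; D2 ships 50; D3 ships 90.)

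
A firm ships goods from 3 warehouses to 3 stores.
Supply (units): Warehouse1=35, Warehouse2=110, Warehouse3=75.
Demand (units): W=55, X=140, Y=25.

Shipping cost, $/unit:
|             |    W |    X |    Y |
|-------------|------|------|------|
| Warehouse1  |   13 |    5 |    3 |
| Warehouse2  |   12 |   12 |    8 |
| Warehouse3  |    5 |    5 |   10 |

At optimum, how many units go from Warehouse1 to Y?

0

The minimum-cost plan:
  Warehouse1–X: 35 × $5 = $175
  Warehouse2–W: 55 × $12 = $660
  Warehouse2–X: 30 × $12 = $360
  Warehouse2–Y: 25 × $8 = $200
  Warehouse3–X: 75 × $5 = $375
Total cost = $1770.
The route Warehouse1→Y is not used.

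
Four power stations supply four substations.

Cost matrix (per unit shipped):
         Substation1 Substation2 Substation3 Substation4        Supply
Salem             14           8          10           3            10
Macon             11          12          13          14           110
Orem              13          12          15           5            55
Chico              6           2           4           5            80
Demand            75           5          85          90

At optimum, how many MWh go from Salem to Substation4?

The minimum-cost plan:
  Salem to Substation4: 10 × 3 = 30
  Macon to Substation1: 75 × 11 = 825
  Macon to Substation3: 10 × 13 = 130
  Macon to Substation4: 25 × 14 = 350
  Orem to Substation4: 55 × 5 = 275
  Chico to Substation2: 5 × 2 = 10
  Chico to Substation3: 75 × 4 = 300
Total cost = 1920.
So Salem→Substation4 carries 10 MWh.

10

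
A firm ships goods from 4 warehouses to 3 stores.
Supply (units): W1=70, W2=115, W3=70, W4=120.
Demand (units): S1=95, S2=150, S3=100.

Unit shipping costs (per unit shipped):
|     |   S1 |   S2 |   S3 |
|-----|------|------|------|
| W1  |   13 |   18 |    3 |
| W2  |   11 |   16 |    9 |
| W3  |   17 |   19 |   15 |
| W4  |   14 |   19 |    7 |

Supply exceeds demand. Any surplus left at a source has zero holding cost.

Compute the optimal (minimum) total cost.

An optimal shipping plan:
  W1->S3: 70 × 3 = 210
  W2->S1: 95 × 11 = 1045
  W2->S2: 20 × 16 = 320
  W3->S2: 70 × 19 = 1330
  W4->S2: 60 × 19 = 1140
  W4->S3: 30 × 7 = 210
Total = 210 + 1045 + 320 + 1330 + 1140 + 210 = 4255.
(Supply check: W1 ships 70; W2 ships 115; W3 ships 70; W4 ships 90.)

4255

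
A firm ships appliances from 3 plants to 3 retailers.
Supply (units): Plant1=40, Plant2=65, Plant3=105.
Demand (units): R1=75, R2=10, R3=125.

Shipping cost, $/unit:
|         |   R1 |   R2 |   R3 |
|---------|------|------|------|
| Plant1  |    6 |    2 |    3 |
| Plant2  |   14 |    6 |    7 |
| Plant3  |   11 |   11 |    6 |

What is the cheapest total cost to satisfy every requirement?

Optimal allocation:
  Plant1->R1: 40 × $6 = $240
  Plant2->R2: 10 × $6 = $60
  Plant2->R3: 55 × $7 = $385
  Plant3->R1: 35 × $11 = $385
  Plant3->R3: 70 × $6 = $420
Total = 240 + 60 + 385 + 385 + 420 = $1490.
(Supply check: Plant1 ships 40; Plant2 ships 65; Plant3 ships 105.)

1490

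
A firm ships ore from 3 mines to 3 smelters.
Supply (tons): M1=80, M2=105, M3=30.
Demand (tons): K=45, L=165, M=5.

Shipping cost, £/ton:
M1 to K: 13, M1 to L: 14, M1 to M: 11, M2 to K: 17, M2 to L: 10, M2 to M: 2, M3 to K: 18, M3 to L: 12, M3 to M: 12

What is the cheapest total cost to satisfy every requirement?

2445

Optimal allocation:
  M1->K: 45 tons
  M1->L: 35 tons
  M2->L: 100 tons
  M2->M: 5 tons
  M3->L: 30 tons
Total cost = £2445.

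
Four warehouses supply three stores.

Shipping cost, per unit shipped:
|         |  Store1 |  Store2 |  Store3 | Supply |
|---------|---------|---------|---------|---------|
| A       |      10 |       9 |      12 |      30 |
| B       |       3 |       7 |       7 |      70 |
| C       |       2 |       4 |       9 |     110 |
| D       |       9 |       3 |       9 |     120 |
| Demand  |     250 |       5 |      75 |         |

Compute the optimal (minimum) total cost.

1780

An optimal shipping plan:
  A–Store1: 30 × 10 = 300
  B–Store1: 70 × 3 = 210
  C–Store1: 110 × 2 = 220
  D–Store1: 40 × 9 = 360
  D–Store2: 5 × 3 = 15
  D–Store3: 75 × 9 = 675
Total = 300 + 210 + 220 + 360 + 15 + 675 = 1780.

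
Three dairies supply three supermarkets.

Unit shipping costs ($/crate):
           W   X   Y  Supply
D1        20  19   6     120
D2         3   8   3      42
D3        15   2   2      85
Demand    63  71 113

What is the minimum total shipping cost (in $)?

1296

An optimal shipping plan:
  D1→W: 7 crates
  D1→Y: 113 crates
  D2→W: 42 crates
  D3→W: 14 crates
  D3→X: 71 crates
Total cost = $1296.
(Supply check: D1 ships 120; D2 ships 42; D3 ships 85.)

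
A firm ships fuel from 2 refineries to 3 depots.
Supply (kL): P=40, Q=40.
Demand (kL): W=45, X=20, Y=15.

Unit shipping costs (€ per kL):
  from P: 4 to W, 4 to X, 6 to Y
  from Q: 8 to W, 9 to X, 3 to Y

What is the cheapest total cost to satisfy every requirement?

Optimal allocation:
  P to W: 20 kL
  P to X: 20 kL
  Q to W: 25 kL
  Q to Y: 15 kL
Total cost = €405.
(Supply check: P ships 40; Q ships 40.)

405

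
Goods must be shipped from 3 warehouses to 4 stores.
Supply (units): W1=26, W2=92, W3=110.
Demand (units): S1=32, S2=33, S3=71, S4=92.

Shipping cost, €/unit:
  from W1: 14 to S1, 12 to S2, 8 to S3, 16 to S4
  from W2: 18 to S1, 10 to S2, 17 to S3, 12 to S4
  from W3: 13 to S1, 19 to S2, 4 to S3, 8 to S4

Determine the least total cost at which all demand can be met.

An optimal shipping plan:
  W1→S1: 26 × €14 = €364
  W2→S2: 33 × €10 = €330
  W2→S4: 59 × €12 = €708
  W3→S1: 6 × €13 = €78
  W3→S3: 71 × €4 = €284
  W3→S4: 33 × €8 = €264
Total = 364 + 330 + 708 + 78 + 284 + 264 = €2028.
(Supply check: W1 ships 26; W2 ships 92; W3 ships 110.)

2028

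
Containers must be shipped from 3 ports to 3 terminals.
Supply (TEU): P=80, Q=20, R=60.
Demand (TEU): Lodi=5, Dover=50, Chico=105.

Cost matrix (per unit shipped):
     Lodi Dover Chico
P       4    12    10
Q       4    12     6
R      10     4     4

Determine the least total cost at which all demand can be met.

1130

One minimum-cost allocation:
  P->Lodi: 5 × 4 = 20
  P->Chico: 75 × 10 = 750
  Q->Chico: 20 × 6 = 120
  R->Dover: 50 × 4 = 200
  R->Chico: 10 × 4 = 40
Total = 20 + 750 + 120 + 200 + 40 = 1130.
(Supply check: P ships 80; Q ships 20; R ships 60.)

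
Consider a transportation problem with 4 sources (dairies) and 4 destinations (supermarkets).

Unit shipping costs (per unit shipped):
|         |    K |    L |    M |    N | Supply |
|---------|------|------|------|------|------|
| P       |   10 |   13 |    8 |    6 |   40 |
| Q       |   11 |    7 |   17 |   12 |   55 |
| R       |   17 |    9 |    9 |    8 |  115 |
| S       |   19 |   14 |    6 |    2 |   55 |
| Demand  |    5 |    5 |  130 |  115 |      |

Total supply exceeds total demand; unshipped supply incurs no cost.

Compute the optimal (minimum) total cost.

Optimal allocation:
  P to M: 15 × 8 = 120
  P to N: 25 × 6 = 150
  Q to K: 5 × 11 = 55
  Q to L: 5 × 7 = 35
  Q to N: 35 × 12 = 420
  R to M: 115 × 9 = 1035
  S to N: 55 × 2 = 110
Total = 120 + 150 + 55 + 35 + 420 + 1035 + 110 = 1925.
(Supply check: P ships 40; Q ships 45; R ships 115; S ships 55.)

1925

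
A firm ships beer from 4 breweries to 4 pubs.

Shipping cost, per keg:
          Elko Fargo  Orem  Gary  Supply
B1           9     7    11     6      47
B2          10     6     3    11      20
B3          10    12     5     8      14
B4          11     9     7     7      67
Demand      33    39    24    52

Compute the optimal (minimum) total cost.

An optimal shipping plan:
  B1->Elko: 8 × 9 = 72
  B1->Fargo: 39 × 7 = 273
  B2->Orem: 20 × 3 = 60
  B3->Elko: 10 × 10 = 100
  B3->Orem: 4 × 5 = 20
  B4->Elko: 15 × 11 = 165
  B4->Gary: 52 × 7 = 364
Total = 72 + 273 + 60 + 100 + 20 + 165 + 364 = 1054.
(Supply check: B1 ships 47; B2 ships 20; B3 ships 14; B4 ships 67.)

1054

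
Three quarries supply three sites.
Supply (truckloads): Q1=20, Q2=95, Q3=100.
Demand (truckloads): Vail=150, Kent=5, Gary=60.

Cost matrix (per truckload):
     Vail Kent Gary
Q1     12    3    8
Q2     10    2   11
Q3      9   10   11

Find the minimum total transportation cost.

An optimal shipping plan:
  Q1->Gary: 20 truckloads
  Q2->Vail: 50 truckloads
  Q2->Kent: 5 truckloads
  Q2->Gary: 40 truckloads
  Q3->Vail: 100 truckloads
Total cost = 2010.

2010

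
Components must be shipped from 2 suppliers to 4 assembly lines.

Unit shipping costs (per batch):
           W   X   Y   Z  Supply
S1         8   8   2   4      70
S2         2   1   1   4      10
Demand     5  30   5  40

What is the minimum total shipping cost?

380

An optimal shipping plan:
  S1 to W: 5 batches
  S1 to X: 20 batches
  S1 to Y: 5 batches
  S1 to Z: 40 batches
  S2 to X: 10 batches
Total cost = 380.
(Supply check: S1 ships 70; S2 ships 10.)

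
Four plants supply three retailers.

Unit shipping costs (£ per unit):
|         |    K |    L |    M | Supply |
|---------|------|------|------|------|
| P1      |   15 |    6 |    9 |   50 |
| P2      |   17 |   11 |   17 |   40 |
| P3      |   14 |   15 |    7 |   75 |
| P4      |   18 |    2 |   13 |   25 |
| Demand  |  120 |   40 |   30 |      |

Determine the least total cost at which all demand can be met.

One minimum-cost allocation:
  P1→K: 35 × £15 = £525
  P1→L: 15 × £6 = £90
  P2→K: 40 × £17 = £680
  P3→K: 45 × £14 = £630
  P3→M: 30 × £7 = £210
  P4→L: 25 × £2 = £50
Total = 525 + 90 + 680 + 630 + 210 + 50 = £2185.
(Supply check: P1 ships 50; P2 ships 40; P3 ships 75; P4 ships 25.)

2185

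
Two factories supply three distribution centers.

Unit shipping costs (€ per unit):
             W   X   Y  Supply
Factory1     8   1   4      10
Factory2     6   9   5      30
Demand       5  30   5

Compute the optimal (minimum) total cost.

245

Optimal allocation:
  Factory1 to X: 10 × €1 = €10
  Factory2 to W: 5 × €6 = €30
  Factory2 to X: 20 × €9 = €180
  Factory2 to Y: 5 × €5 = €25
Total = 10 + 30 + 180 + 25 = €245.
(Supply check: Factory1 ships 10; Factory2 ships 30.)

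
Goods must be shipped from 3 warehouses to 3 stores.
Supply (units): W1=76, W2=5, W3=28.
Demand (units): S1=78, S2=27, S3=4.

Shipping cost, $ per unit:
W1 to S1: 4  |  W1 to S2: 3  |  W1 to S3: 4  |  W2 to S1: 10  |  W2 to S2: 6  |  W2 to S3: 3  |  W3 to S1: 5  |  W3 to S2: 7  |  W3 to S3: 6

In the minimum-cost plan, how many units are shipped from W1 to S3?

Optimal shipments:
  W1–S1: 50 × $4 = $200
  W1–S2: 26 × $3 = $78
  W2–S2: 1 × $6 = $6
  W2–S3: 4 × $3 = $12
  W3–S1: 28 × $5 = $140
Total cost = $436.
The route W1→S3 is not used.

0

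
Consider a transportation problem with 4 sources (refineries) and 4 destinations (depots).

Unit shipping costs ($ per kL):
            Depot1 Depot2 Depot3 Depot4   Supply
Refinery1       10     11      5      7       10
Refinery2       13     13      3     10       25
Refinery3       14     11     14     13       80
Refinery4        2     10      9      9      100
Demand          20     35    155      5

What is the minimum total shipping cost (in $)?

1895

An optimal shipping plan:
  Refinery1 to Depot3: 10 × $5 = $50
  Refinery2 to Depot3: 25 × $3 = $75
  Refinery3 to Depot2: 35 × $11 = $385
  Refinery3 to Depot3: 40 × $14 = $560
  Refinery3 to Depot4: 5 × $13 = $65
  Refinery4 to Depot1: 20 × $2 = $40
  Refinery4 to Depot3: 80 × $9 = $720
Total = 50 + 75 + 385 + 560 + 65 + 40 + 720 = $1895.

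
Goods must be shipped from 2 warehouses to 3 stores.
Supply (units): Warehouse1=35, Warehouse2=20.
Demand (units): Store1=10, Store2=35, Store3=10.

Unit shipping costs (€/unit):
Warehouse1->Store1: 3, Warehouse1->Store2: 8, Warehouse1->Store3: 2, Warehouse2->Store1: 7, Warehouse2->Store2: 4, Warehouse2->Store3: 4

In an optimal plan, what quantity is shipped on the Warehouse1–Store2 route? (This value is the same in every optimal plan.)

15

Optimal shipments:
  Warehouse1 to Store1: 10 × €3 = €30
  Warehouse1 to Store2: 15 × €8 = €120
  Warehouse1 to Store3: 10 × €2 = €20
  Warehouse2 to Store2: 20 × €4 = €80
Total cost = €250.
So Warehouse1→Store2 carries 15 units.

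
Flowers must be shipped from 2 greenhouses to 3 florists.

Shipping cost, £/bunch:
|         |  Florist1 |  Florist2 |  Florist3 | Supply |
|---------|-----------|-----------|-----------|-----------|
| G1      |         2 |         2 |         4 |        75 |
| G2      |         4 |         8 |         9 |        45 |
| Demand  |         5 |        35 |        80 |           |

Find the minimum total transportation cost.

610

Optimal allocation:
  G1 to Florist2: 35 × £2 = £70
  G1 to Florist3: 40 × £4 = £160
  G2 to Florist1: 5 × £4 = £20
  G2 to Florist3: 40 × £9 = £360
Total = 70 + 160 + 20 + 360 = £610.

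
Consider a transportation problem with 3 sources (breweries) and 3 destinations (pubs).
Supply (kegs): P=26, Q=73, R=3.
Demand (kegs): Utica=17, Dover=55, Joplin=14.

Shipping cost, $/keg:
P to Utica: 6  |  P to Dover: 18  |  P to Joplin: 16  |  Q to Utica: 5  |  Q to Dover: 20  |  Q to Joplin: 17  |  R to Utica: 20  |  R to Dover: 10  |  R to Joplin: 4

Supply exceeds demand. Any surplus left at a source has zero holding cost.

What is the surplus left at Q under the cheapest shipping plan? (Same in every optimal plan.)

Minimum-cost shipments:
  P–Dover: 26 × $18 = $468
  Q–Utica: 17 × $5 = $85
  Q–Dover: 29 × $20 = $580
  Q–Joplin: 11 × $17 = $187
  R–Joplin: 3 × $4 = $12
Total cost = $1332.
Q ships 57 of its 73, leaving 16.

16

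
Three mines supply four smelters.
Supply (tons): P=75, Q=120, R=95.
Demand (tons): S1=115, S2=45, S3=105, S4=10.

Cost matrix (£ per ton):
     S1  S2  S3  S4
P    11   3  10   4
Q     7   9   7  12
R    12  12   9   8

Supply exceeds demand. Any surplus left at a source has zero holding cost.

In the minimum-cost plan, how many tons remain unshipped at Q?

0

Minimum-cost shipments:
  P→S2: 45 × £3 = £135
  P→S3: 5 × £10 = £50
  P→S4: 10 × £4 = £40
  Q→S1: 115 × £7 = £805
  Q→S3: 5 × £7 = £35
  R→S3: 95 × £9 = £855
Total cost = £1920.
Q ships 120 of its 120, leaving 0.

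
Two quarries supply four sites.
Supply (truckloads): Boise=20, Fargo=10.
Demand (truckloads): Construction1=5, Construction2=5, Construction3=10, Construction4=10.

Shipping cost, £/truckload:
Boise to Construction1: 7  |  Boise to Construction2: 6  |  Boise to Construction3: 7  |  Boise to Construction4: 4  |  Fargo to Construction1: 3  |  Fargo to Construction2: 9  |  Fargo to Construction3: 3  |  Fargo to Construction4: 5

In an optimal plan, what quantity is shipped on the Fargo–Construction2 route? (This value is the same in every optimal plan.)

The minimum-cost plan:
  Boise->Construction1: 5 × £7 = £35
  Boise->Construction2: 5 × £6 = £30
  Boise->Construction4: 10 × £4 = £40
  Fargo->Construction3: 10 × £3 = £30
Total cost = £135.
The route Fargo→Construction2 is not used.

0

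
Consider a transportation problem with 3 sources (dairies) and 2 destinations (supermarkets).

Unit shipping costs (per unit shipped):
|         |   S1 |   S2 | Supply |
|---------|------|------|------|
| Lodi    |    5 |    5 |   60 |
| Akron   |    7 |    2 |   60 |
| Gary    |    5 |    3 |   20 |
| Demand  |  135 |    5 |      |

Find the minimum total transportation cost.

Optimal allocation:
  Lodi→S1: 60 × 5 = 300
  Akron→S1: 55 × 7 = 385
  Akron→S2: 5 × 2 = 10
  Gary→S1: 20 × 5 = 100
Total = 300 + 385 + 10 + 100 = 795.
(Supply check: Lodi ships 60; Akron ships 60; Gary ships 20.)

795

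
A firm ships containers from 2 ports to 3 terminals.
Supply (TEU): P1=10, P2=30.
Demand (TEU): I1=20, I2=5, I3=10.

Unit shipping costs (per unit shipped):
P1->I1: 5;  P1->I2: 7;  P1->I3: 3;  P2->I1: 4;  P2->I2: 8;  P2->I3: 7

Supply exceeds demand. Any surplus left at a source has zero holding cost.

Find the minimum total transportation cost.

150

An optimal shipping plan:
  P1→I3: 10 × 3 = 30
  P2→I1: 20 × 4 = 80
  P2→I2: 5 × 8 = 40
Total = 30 + 80 + 40 = 150.
(Supply check: P1 ships 10; P2 ships 25.)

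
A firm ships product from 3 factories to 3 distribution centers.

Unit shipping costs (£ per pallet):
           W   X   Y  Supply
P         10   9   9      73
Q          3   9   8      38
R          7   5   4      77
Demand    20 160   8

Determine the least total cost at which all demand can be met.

Optimal allocation:
  P–X: 73 × £9 = £657
  Q–W: 20 × £3 = £60
  Q–X: 10 × £9 = £90
  Q–Y: 8 × £8 = £64
  R–X: 77 × £5 = £385
Total = 657 + 60 + 90 + 64 + 385 = £1256.
(Supply check: P ships 73; Q ships 38; R ships 77.)

1256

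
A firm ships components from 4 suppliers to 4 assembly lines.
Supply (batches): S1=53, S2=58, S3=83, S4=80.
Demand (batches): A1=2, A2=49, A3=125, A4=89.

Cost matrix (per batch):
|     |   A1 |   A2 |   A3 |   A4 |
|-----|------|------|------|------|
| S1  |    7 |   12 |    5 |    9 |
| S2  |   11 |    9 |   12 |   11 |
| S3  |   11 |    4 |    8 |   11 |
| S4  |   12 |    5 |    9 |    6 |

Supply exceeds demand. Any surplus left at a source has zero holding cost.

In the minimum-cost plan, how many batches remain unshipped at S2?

9

Minimum-cost shipments:
  S1 to A3: 53 × 5 = 265
  S2 to A1: 2 × 11 = 22
  S2 to A3: 38 × 12 = 456
  S2 to A4: 9 × 11 = 99
  S3 to A2: 49 × 4 = 196
  S3 to A3: 34 × 8 = 272
  S4 to A4: 80 × 6 = 480
Total cost = 1790.
S2 ships 49 of its 58, leaving 9.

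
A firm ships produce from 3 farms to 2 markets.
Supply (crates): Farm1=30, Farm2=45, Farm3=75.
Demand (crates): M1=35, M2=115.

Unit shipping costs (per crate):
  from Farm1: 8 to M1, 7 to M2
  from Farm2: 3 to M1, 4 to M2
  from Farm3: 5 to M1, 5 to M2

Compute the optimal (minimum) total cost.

730

A cheapest plan:
  Farm1 to M2: 30 × 7 = 210
  Farm2 to M1: 35 × 3 = 105
  Farm2 to M2: 10 × 4 = 40
  Farm3 to M2: 75 × 5 = 375
Total = 210 + 105 + 40 + 375 = 730.
(Supply check: Farm1 ships 30; Farm2 ships 45; Farm3 ships 75.)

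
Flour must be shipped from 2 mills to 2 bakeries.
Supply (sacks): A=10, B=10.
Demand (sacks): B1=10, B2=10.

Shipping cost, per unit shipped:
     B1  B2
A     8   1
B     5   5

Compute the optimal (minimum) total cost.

An optimal shipping plan:
  A->B2: 10 × 1 = 10
  B->B1: 10 × 5 = 50
Total = 10 + 50 = 60.
(Supply check: A ships 10; B ships 10.)

60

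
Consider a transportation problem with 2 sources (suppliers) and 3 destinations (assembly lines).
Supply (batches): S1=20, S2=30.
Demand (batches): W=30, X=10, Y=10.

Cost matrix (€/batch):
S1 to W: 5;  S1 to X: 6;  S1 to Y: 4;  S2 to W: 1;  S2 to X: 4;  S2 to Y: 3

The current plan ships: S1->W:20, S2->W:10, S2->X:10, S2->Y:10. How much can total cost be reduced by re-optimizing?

Current plan cost = 20·5 + 10·1 + 10·4 + 10·3 = €180.
Optimal plan:
  S1–X: 10 × €6 = €60
  S1–Y: 10 × €4 = €40
  S2–W: 30 × €1 = €30
Optimal cost = €130.
Saving = 180 − 130 = €50.

50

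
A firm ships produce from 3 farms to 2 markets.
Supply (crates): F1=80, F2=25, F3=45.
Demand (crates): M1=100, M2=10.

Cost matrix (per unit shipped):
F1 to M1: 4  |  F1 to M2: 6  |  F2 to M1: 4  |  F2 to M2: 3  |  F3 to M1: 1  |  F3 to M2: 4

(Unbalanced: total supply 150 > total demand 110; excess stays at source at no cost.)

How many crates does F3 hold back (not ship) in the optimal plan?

0

Minimum-cost shipments:
  F1–M1: 40 × 4 = 160
  F2–M1: 15 × 4 = 60
  F2–M2: 10 × 3 = 30
  F3–M1: 45 × 1 = 45
Total cost = 295.
F3 ships 45 of its 45, leaving 0.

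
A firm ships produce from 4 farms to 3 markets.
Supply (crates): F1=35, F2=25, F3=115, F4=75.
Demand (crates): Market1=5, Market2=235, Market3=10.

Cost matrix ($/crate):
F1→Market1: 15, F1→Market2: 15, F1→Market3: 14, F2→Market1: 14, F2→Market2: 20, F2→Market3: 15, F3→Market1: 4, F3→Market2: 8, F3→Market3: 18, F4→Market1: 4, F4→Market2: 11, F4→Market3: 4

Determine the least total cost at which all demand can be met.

Optimal allocation:
  F1–Market2: 35 × $15 = $525
  F2–Market2: 25 × $20 = $500
  F3–Market2: 115 × $8 = $920
  F4–Market1: 5 × $4 = $20
  F4–Market2: 60 × $11 = $660
  F4–Market3: 10 × $4 = $40
Total = 525 + 500 + 920 + 20 + 660 + 40 = $2665.

2665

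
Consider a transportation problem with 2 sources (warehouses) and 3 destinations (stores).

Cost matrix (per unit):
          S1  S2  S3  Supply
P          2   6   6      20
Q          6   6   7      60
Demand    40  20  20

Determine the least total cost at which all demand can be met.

A cheapest plan:
  P->S1: 20 × 2 = 40
  Q->S1: 20 × 6 = 120
  Q->S2: 20 × 6 = 120
  Q->S3: 20 × 7 = 140
Total = 40 + 120 + 120 + 140 = 420.

420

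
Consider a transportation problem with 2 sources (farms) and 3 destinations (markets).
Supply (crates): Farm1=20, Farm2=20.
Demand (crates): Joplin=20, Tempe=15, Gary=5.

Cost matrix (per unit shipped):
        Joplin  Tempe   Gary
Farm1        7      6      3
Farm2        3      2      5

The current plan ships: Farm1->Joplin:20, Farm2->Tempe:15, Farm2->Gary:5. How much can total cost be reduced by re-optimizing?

Current plan cost = 20·7 + 15·2 + 5·5 = 195.
Optimal plan:
  Farm1→Tempe: 15 × 6 = 90
  Farm1→Gary: 5 × 3 = 15
  Farm2→Joplin: 20 × 3 = 60
Optimal cost = 165.
Saving = 195 − 165 = 30.

30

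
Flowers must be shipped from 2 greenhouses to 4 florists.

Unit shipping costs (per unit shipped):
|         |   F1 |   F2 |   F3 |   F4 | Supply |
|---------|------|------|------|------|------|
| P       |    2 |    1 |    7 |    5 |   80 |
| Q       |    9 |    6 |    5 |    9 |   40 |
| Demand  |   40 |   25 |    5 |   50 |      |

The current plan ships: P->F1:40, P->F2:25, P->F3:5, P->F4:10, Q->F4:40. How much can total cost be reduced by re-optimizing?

Current plan cost = 40·2 + 25·1 + 5·7 + 10·5 + 40·9 = 550.
Optimal plan:
  P->F1: 40 bunches
  P->F2: 25 bunches
  P->F4: 15 bunches
  Q->F3: 5 bunches
  Q->F4: 35 bunches
Optimal cost = 520.
Saving = 550 − 520 = 30.

30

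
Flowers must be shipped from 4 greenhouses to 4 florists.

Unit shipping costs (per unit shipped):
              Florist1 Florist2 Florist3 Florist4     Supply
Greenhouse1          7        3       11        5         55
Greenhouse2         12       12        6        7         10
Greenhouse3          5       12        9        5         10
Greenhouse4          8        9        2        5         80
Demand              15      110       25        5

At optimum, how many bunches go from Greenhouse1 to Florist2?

Optimal shipments:
  Greenhouse1 to Florist2: 55 bunches
  Greenhouse2 to Florist2: 5 bunches
  Greenhouse2 to Florist4: 5 bunches
  Greenhouse3 to Florist1: 10 bunches
  Greenhouse4 to Florist1: 5 bunches
  Greenhouse4 to Florist2: 50 bunches
  Greenhouse4 to Florist3: 25 bunches
Total cost = 850.
So Greenhouse1→Florist2 carries 55 bunches.

55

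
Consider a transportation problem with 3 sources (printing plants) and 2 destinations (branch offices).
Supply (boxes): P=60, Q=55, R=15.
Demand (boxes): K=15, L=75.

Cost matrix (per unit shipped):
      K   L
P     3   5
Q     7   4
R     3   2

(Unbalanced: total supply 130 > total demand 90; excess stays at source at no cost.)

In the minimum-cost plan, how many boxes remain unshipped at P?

40

An optimal plan:
  P–K: 15 × 3 = 45
  P–L: 5 × 5 = 25
  Q–L: 55 × 4 = 220
  R–L: 15 × 2 = 30
Total cost = 320.
P ships 20 of its 60, leaving 40.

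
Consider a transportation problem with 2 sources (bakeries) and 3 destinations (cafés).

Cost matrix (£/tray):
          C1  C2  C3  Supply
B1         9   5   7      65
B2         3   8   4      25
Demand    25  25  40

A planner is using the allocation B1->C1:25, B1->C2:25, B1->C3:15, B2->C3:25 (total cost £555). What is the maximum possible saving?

75

Current plan cost = 25·9 + 25·5 + 15·7 + 25·4 = £555.
Optimal plan:
  B1–C2: 25 × £5 = £125
  B1–C3: 40 × £7 = £280
  B2–C1: 25 × £3 = £75
Optimal cost = £480.
Saving = 555 − 480 = £75.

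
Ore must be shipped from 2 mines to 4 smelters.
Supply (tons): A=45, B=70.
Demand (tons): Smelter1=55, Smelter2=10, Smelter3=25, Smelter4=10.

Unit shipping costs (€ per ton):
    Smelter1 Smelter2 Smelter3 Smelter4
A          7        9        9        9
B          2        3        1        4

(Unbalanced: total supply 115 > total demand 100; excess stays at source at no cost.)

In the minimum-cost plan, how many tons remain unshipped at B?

0

Minimum-cost shipments:
  A→Smelter1: 30 × €7 = €210
  B→Smelter1: 25 × €2 = €50
  B→Smelter2: 10 × €3 = €30
  B→Smelter3: 25 × €1 = €25
  B→Smelter4: 10 × €4 = €40
Total cost = €355.
B ships 70 of its 70, leaving 0.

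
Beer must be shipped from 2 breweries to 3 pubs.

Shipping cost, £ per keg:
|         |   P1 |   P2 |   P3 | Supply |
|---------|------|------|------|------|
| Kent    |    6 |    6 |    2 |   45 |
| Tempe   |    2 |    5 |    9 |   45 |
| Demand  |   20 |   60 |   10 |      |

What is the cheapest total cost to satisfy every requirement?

An optimal shipping plan:
  Kent->P2: 35 × £6 = £210
  Kent->P3: 10 × £2 = £20
  Tempe->P1: 20 × £2 = £40
  Tempe->P2: 25 × £5 = £125
Total = 210 + 20 + 40 + 125 = £395.

395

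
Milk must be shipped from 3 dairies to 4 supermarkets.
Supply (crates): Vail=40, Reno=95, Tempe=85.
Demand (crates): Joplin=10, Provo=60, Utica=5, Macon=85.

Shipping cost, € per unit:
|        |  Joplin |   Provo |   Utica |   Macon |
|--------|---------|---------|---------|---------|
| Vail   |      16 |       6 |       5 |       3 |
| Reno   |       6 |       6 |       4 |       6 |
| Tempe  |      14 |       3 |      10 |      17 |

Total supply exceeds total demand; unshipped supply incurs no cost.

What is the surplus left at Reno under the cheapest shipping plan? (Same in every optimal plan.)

35

An optimal plan:
  Vail->Macon: 40 × €3 = €120
  Reno->Joplin: 10 × €6 = €60
  Reno->Utica: 5 × €4 = €20
  Reno->Macon: 45 × €6 = €270
  Tempe->Provo: 60 × €3 = €180
Total cost = €650.
Reno ships 60 of its 95, leaving 35.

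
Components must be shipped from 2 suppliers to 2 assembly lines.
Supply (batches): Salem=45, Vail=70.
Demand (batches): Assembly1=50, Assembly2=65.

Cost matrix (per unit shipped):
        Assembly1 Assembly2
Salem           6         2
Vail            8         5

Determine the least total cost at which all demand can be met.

A cheapest plan:
  Salem→Assembly2: 45 × 2 = 90
  Vail→Assembly1: 50 × 8 = 400
  Vail→Assembly2: 20 × 5 = 100
Total = 90 + 400 + 100 = 590.
(Supply check: Salem ships 45; Vail ships 70.)

590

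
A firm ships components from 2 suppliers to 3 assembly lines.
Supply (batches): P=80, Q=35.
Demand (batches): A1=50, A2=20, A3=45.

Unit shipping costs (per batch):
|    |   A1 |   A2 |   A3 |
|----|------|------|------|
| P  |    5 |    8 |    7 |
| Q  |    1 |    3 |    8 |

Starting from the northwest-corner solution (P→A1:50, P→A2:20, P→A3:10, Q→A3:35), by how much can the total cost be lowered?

Current plan cost = 50·5 + 20·8 + 10·7 + 35·8 = 760.
Optimal plan:
  P–A1: 35 × 5 = 175
  P–A3: 45 × 7 = 315
  Q–A1: 15 × 1 = 15
  Q–A2: 20 × 3 = 60
Optimal cost = 565.
Saving = 760 − 565 = 195.

195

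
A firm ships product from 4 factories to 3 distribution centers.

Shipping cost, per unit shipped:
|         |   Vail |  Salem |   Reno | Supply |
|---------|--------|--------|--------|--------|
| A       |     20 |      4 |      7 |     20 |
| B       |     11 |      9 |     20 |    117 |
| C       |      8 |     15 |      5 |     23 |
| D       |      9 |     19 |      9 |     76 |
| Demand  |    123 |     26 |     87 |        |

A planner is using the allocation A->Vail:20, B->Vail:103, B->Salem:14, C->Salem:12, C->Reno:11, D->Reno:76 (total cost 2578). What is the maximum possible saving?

Current plan cost = 20·20 + 103·11 + 14·9 + 12·15 + 11·5 + 76·9 = 2578.
Optimal plan:
  A→Salem: 20 × 4 = 80
  B→Vail: 111 × 11 = 1221
  B→Salem: 6 × 9 = 54
  C→Reno: 23 × 5 = 115
  D→Vail: 12 × 9 = 108
  D→Reno: 64 × 9 = 576
Optimal cost = 2154.
Saving = 2578 − 2154 = 424.

424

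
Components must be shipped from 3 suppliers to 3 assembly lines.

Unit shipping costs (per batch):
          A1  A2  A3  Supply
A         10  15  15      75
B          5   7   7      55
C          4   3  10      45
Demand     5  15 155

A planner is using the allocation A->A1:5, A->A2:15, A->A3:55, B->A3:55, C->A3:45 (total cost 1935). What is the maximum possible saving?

110

Current plan cost = 5·10 + 15·15 + 55·15 + 55·7 + 45·10 = 1935.
Optimal plan:
  A to A3: 75 × 15 = 1125
  B to A3: 55 × 7 = 385
  C to A1: 5 × 4 = 20
  C to A2: 15 × 3 = 45
  C to A3: 25 × 10 = 250
Optimal cost = 1825.
Saving = 1935 − 1825 = 110.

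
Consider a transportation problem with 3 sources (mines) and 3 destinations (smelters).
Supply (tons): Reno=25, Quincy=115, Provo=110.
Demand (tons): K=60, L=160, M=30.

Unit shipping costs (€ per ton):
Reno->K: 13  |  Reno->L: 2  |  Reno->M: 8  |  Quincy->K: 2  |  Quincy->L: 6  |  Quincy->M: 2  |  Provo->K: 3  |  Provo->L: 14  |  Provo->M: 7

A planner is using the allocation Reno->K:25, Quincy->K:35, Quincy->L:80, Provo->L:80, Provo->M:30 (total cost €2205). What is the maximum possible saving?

Current plan cost = 25·13 + 35·2 + 80·6 + 80·14 + 30·7 = €2205.
Optimal plan:
  Reno to L: 25 × €2 = €50
  Quincy to L: 115 × €6 = €690
  Provo to K: 60 × €3 = €180
  Provo to L: 20 × €14 = €280
  Provo to M: 30 × €7 = €210
Optimal cost = €1410.
Saving = 2205 − 1410 = €795.

795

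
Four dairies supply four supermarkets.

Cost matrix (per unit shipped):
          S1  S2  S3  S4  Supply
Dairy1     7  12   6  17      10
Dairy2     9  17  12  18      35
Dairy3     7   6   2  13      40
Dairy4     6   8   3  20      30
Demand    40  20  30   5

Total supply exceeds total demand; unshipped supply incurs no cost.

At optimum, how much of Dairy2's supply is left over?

Minimum-cost shipments:
  Dairy1->S1: 10 crates
  Dairy2->S1: 15 crates
  Dairy3->S2: 20 crates
  Dairy3->S3: 15 crates
  Dairy3->S4: 5 crates
  Dairy4->S1: 15 crates
  Dairy4->S3: 15 crates
Total cost = 555.
Dairy2 ships 15 of its 35, leaving 20.

20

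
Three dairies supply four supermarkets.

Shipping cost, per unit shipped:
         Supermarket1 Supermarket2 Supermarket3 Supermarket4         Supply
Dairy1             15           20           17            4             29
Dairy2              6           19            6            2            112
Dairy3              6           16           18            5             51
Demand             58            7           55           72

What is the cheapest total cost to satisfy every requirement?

992

A cheapest plan:
  Dairy1 to Supermarket4: 29 × 4 = 116
  Dairy2 to Supermarket1: 14 × 6 = 84
  Dairy2 to Supermarket3: 55 × 6 = 330
  Dairy2 to Supermarket4: 43 × 2 = 86
  Dairy3 to Supermarket1: 44 × 6 = 264
  Dairy3 to Supermarket2: 7 × 16 = 112
Total = 116 + 84 + 330 + 86 + 264 + 112 = 992.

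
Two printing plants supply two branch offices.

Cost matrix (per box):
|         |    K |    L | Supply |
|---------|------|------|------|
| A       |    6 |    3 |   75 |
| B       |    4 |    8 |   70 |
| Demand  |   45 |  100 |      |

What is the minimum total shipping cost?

One minimum-cost allocation:
  A→L: 75 × 3 = 225
  B→K: 45 × 4 = 180
  B→L: 25 × 8 = 200
Total = 225 + 180 + 200 = 605.
(Supply check: A ships 75; B ships 70.)

605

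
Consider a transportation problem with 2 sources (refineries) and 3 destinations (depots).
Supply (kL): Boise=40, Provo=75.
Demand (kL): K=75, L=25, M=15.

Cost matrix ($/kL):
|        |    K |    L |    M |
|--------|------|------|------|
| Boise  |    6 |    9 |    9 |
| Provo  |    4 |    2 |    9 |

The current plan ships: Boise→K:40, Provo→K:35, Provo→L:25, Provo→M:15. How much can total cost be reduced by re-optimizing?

30

Current plan cost = 40·6 + 35·4 + 25·2 + 15·9 = $565.
Optimal plan:
  Boise–K: 25 kL
  Boise–M: 15 kL
  Provo–K: 50 kL
  Provo–L: 25 kL
Optimal cost = $535.
Saving = 565 − 535 = $30.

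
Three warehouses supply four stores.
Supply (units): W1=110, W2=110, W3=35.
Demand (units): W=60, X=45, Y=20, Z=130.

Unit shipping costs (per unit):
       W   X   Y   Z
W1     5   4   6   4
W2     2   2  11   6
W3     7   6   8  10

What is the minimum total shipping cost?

990

Optimal allocation:
  W1→Z: 110 × 4 = 440
  W2→W: 60 × 2 = 120
  W2→X: 45 × 2 = 90
  W2→Z: 5 × 6 = 30
  W3→Y: 20 × 8 = 160
  W3→Z: 15 × 10 = 150
Total = 440 + 120 + 90 + 30 + 160 + 150 = 990.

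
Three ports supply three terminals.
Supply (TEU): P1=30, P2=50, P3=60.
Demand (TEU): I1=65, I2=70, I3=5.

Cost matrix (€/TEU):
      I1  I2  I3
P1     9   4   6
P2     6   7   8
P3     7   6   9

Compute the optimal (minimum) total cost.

A cheapest plan:
  P1->I2: 25 × €4 = €100
  P1->I3: 5 × €6 = €30
  P2->I1: 50 × €6 = €300
  P3->I1: 15 × €7 = €105
  P3->I2: 45 × €6 = €270
Total = 100 + 30 + 300 + 105 + 270 = €805.

805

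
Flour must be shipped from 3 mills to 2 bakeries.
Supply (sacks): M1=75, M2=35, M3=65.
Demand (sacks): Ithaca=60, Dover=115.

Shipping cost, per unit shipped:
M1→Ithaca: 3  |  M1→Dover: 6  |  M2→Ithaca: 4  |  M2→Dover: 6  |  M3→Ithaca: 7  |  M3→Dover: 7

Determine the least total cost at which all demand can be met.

One minimum-cost allocation:
  M1–Ithaca: 60 sacks
  M1–Dover: 15 sacks
  M2–Dover: 35 sacks
  M3–Dover: 65 sacks
Total cost = 935.
(Supply check: M1 ships 75; M2 ships 35; M3 ships 65.)

935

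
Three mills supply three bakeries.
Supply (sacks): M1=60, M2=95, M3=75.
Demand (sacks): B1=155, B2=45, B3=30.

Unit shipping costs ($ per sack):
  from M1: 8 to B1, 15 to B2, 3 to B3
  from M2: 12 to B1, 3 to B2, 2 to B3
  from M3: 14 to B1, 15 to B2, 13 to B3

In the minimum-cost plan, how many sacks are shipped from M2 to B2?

45

Optimal shipments:
  M1 to B1: 60 × $8 = $480
  M2 to B1: 20 × $12 = $240
  M2 to B2: 45 × $3 = $135
  M2 to B3: 30 × $2 = $60
  M3 to B1: 75 × $14 = $1050
Total cost = $1965.
So M2→B2 carries 45 sacks.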